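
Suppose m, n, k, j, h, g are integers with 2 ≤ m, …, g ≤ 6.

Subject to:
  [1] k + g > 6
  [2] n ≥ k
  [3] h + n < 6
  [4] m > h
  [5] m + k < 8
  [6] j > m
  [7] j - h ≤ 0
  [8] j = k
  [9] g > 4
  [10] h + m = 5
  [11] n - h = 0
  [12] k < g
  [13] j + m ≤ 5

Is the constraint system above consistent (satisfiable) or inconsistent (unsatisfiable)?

Unsatisfiable

Constraints 4, 6, and 7 give h < m, m < j, j ≤ h. Chaining: h < m < j ≤ h, which forces h < h — impossible.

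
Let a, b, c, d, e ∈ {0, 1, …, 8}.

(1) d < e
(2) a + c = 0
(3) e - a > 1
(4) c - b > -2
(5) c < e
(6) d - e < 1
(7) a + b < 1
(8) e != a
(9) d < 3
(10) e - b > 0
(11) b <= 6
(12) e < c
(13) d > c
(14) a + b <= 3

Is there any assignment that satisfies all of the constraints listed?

Constraints 1, 12, and 13 give c < d, d < e, e < c. Chaining: c < d < e < c, which forces c < c — impossible.

Unsatisfiable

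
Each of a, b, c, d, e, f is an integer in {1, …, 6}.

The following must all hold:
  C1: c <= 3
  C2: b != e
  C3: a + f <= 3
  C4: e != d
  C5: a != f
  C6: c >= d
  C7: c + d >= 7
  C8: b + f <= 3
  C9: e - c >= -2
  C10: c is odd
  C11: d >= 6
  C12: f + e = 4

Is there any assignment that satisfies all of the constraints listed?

From constraints 6 and 11: c ≥ d and d ≥ 6, so c ≥ 6. From constraint 1: c ≤ 3. But 3 < 6, so no value of c works.

Unsatisfiable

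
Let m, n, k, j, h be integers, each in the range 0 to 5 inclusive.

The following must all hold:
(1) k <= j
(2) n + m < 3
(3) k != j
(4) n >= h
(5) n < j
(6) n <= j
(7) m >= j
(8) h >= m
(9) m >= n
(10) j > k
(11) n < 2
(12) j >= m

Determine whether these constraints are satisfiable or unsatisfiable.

Unsatisfiable

Constraints 4, 5, 7, and 8 give m ≤ h, h ≤ n, n < j, j ≤ m. Chaining: m ≤ h ≤ n < j ≤ m, which forces m < m — impossible.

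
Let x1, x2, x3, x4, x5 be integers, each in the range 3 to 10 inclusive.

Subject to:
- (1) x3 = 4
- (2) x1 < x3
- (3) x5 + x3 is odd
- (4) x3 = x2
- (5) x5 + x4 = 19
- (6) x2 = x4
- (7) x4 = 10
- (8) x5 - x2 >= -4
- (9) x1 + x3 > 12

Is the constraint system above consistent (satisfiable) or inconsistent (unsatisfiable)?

Unsatisfiable

Constraint 1 fixes x3 = 4 and constraint 7 fixes x4 = 10. Constraints 4 and 6 give x3 = x2 = x4, so x3 = x4. But 4 ≠ 10 — contradiction.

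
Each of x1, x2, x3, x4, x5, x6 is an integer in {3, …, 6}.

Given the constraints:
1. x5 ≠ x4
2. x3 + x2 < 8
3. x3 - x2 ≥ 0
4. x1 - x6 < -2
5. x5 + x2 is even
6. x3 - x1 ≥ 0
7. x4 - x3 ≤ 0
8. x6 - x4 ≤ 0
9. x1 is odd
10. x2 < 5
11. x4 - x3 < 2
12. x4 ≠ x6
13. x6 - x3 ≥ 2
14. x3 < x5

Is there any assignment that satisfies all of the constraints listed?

Unsatisfiable

Constraints 7, 8, and 13 give x3 − x4 ≥ 0, x4 − x6 ≥ 0, x6 − x3 ≥ 2.
Adding all 3 inequalities: the left sides telescope to 0, and the right sides sum to 0 + 0 + 2 = 2. So 0 ≥ 2, which is false.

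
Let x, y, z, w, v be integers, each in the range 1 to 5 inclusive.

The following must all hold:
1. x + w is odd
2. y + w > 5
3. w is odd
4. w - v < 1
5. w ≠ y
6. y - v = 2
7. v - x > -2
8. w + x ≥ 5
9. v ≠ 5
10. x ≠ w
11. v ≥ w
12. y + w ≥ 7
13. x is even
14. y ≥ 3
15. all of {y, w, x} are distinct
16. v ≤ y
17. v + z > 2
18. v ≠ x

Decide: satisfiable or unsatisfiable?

Satisfiable

Take x = 2, y = 5, z = 1, w = 3, v = 3. Then constraint 2: y + w = 8; constraint 4: w - v = 0, and every other listed constraint is also met.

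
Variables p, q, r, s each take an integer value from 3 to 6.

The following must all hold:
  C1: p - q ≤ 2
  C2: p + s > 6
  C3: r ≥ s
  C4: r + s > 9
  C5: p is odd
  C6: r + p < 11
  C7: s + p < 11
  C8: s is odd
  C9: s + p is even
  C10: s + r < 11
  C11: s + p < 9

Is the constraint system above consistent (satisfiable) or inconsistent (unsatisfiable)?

The assignment p = 3, q = 3, r = 5, s = 5 works:
  constraint 1 holds since p - q = 0.
  constraint 2 holds since p + s = 8.
  constraint 4 holds since r + s = 10.
The rest check out directly.

Satisfiable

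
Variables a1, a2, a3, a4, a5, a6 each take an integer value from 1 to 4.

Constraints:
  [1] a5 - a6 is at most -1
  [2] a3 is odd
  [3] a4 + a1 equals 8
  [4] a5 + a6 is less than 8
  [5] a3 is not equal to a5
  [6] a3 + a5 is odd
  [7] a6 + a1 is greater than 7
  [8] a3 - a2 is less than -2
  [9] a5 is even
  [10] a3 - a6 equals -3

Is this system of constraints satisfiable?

One satisfying assignment is a1 = 4, a2 = 4, a3 = 1, a4 = 4, a5 = 2, a6 = 4.
For the less obvious constraints — constraint 1: a5 - a6 = -2; constraint 3: a4 + a1 = 8; constraint 4: a5 + a6 = 6 — and the others hold by inspection.

Satisfiable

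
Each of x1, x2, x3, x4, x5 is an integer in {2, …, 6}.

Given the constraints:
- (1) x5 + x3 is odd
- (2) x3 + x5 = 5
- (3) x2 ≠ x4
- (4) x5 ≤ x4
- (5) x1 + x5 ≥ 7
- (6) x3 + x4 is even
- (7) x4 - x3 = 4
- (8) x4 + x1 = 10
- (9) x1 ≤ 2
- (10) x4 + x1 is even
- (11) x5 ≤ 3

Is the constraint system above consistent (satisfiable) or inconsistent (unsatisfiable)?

From constraint 9: x1 ≤ 2. From constraint 11: x5 ≤ 3. Hence x1 + x5 ≤ 5. But constraint 5 requires x1 + x5 ≥ 7, and 7 > 5. Contradiction.

Unsatisfiable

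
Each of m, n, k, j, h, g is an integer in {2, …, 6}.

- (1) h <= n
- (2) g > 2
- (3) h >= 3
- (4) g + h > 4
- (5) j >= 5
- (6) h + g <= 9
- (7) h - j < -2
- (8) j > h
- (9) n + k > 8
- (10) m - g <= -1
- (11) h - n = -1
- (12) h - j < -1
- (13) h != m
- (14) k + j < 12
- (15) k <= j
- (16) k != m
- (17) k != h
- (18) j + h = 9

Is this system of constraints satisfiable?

Take m = 2, n = 4, k = 5, j = 6, h = 3, g = 3. Then constraint 4: g + h = 6; constraint 6: h + g = 6, and every other listed constraint is also met.

Satisfiable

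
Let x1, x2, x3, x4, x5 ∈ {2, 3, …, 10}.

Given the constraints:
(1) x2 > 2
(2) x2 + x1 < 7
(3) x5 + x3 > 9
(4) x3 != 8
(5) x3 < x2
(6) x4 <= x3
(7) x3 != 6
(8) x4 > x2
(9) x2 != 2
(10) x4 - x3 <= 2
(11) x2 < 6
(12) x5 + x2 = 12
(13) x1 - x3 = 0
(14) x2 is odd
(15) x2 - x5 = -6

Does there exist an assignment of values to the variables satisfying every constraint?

Constraints 5, 6, and 8 give x4 ≤ x3, x3 < x2, x2 < x4. Chaining: x4 ≤ x3 < x2 < x4, which forces x4 < x4 — impossible.

Unsatisfiable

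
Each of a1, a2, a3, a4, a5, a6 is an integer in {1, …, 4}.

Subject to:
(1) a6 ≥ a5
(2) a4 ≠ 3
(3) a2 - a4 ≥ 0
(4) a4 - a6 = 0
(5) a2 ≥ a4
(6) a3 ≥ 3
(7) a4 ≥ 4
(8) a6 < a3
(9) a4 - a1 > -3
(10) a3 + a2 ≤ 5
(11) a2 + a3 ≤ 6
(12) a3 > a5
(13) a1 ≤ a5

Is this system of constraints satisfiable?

Unsatisfiable

From constraints 5 and 7: a2 ≥ a4 ≥ 4. From constraint 6: a3 ≥ 3. Hence a2 + a3 ≥ 7. But constraint 11 requires a2 + a3 ≤ 6, and 6 < 7. Contradiction.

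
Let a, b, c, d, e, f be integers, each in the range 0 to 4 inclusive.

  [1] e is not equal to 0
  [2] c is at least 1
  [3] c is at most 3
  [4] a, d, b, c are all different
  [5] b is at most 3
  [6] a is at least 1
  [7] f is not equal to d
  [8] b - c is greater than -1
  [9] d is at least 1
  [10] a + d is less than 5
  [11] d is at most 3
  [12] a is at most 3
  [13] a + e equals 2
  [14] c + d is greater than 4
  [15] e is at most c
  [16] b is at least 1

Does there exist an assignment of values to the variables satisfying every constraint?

Constraints 2, 3, 5, 6, 9, 11, 12, and 16 confine each of a, d, b, c to the 3 values {1, …, 3}.
Constraint 4 requires all 4 of them to be distinct, but only 3 values are available — impossible by the pigeonhole principle.

Unsatisfiable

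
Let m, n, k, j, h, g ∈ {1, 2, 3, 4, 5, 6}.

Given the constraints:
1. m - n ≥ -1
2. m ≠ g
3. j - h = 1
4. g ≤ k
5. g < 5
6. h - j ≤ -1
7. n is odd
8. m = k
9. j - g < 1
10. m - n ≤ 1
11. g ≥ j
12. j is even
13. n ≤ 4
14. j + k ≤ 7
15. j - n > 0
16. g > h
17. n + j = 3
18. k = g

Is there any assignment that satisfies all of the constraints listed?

Unsatisfiable

From constraints 8 and 18, m = k = g, so m = g. But constraint 2 says m ≠ g. Contradiction.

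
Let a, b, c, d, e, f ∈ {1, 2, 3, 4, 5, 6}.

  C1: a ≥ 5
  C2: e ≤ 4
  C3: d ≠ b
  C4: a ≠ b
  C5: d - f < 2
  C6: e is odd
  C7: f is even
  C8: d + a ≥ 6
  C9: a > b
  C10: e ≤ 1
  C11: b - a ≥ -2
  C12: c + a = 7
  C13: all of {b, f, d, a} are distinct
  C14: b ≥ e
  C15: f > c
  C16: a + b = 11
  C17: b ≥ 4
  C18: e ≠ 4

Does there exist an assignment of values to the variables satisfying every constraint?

The assignment a = 6, b = 5, c = 1, d = 3, e = 1, f = 4 works:
  constraint 5 holds since d - f = -1.
  constraint 8 holds since d + a = 9.
  constraint 11 holds since b - a = -1.
The rest check out directly.

Satisfiable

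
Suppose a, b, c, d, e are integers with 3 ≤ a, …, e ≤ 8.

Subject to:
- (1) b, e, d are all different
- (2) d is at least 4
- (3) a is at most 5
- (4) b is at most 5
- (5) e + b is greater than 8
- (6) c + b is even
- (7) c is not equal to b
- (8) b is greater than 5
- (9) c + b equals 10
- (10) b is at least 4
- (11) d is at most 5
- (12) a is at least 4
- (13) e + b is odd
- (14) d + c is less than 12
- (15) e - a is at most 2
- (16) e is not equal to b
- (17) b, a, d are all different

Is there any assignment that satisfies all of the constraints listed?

Unsatisfiable

Constraints 2, 3, 4, 10, 11, and 12 confine each of b, a, d to the 2 values {4, 5}.
Constraint 17 requires all 3 of them to be distinct, but only 2 values are available — impossible by the pigeonhole principle.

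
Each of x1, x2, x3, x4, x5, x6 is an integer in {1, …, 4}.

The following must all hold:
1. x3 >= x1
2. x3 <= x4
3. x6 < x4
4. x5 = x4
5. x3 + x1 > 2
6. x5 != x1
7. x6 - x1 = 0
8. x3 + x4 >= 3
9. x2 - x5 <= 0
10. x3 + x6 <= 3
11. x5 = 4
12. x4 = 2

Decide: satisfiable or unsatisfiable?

Unsatisfiable

Constraint 11 fixes x5 = 4 and constraint 12 fixes x4 = 2, but constraint 4 requires x5 = x4. Since 4 ≠ 2, contradiction.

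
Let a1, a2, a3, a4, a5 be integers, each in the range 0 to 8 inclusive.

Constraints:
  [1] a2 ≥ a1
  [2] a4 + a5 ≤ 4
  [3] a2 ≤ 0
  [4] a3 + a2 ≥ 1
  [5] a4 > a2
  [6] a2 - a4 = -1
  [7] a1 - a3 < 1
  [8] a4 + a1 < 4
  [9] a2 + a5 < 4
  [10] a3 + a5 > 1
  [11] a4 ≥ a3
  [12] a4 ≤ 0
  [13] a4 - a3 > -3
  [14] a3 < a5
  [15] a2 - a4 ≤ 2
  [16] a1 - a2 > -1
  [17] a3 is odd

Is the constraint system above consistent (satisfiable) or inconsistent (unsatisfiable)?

From constraints 11 and 12: a3 ≤ a4 ≤ 0. From constraint 3: a2 ≤ 0. Hence a3 + a2 ≤ 0. But constraint 4 requires a3 + a2 ≥ 1, and 1 > 0. Contradiction.

Unsatisfiable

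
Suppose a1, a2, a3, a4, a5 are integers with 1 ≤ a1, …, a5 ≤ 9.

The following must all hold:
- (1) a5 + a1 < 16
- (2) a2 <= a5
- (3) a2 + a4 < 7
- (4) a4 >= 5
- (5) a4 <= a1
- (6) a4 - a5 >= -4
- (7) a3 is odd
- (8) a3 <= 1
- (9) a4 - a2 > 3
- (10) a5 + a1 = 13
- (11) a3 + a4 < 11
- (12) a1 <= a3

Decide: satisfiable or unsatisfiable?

From constraints 4 and 5: a1 ≥ a4 and a4 ≥ 5, so a1 ≥ 5. From constraints 8 and 12: a1 ≤ a3 and a3 ≤ 1, so a1 ≤ 1. But 1 < 5, so no value of a1 works.

Unsatisfiable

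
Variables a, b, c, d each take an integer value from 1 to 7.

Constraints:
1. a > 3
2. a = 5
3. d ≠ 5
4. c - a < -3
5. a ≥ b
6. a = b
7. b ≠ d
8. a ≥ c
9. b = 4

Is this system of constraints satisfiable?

Constraint 2 fixes a = 5 and constraint 9 fixes b = 4, but constraint 6 requires a = b. Since 5 ≠ 4, contradiction.

Unsatisfiable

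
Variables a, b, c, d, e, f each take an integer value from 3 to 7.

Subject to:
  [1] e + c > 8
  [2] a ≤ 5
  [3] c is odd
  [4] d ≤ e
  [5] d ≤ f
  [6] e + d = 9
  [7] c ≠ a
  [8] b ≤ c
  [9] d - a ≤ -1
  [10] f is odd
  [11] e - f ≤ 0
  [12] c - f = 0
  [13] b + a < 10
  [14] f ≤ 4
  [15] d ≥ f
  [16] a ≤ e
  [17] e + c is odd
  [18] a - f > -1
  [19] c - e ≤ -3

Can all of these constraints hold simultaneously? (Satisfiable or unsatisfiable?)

Constraints 9, 11, 15, and 16 give a ≤ e, e ≤ f, f ≤ d, d < a. Chaining: a ≤ e ≤ f ≤ d < a, which forces a < a — impossible.

Unsatisfiable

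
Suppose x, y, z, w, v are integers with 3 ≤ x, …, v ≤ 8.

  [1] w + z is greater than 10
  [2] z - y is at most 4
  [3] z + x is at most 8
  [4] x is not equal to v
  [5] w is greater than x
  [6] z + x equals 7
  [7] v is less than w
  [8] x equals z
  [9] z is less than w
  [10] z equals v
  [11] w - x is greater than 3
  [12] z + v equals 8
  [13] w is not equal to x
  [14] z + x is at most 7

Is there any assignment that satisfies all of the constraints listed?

Unsatisfiable

From constraints 8 and 10, x = z = v, so x = v. But constraint 4 says x ≠ v. Contradiction.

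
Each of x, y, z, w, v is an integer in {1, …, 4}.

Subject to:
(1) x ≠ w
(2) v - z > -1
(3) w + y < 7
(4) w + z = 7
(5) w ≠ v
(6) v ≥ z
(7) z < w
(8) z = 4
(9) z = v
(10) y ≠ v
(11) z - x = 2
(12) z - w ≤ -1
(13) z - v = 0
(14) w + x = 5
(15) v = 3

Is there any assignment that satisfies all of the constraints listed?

Unsatisfiable

Constraint 8 fixes z = 4 and constraint 15 fixes v = 3, but constraint 9 requires z = v. Since 4 ≠ 3, contradiction.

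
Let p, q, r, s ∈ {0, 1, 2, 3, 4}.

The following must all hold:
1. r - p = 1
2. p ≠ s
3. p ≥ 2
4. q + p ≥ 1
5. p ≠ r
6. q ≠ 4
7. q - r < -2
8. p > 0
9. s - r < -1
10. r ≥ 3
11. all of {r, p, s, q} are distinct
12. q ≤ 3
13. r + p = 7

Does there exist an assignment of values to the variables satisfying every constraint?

Satisfiable

Try p = 3, q = 1, r = 4, s = 0.
Check constraint 1: r - p = 1; constraint 4: q + p = 4; constraint 7: q - r = -3. The remaining constraints are straightforward to verify.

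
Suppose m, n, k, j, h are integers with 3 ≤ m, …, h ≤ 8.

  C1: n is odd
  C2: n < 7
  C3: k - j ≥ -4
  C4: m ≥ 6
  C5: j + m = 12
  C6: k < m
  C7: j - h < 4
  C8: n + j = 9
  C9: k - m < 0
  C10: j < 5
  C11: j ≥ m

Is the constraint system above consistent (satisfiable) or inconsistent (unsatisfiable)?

Unsatisfiable

From constraints 4 and 11: j ≥ m and m ≥ 6, so j ≥ 6. From constraint 10: j ≤ 4. But 4 < 6, so no value of j works.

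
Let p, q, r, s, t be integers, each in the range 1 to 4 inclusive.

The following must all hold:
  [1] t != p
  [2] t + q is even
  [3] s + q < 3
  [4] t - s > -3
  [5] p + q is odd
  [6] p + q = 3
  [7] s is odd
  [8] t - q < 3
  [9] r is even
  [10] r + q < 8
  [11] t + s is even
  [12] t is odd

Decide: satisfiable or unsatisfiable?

Setting (p, q, r, s, t) = (2, 1, 4, 1, 1) satisfies everything: constraint 3: s + q = 2; constraint 4: t - s = 0, and the others follow.

Satisfiable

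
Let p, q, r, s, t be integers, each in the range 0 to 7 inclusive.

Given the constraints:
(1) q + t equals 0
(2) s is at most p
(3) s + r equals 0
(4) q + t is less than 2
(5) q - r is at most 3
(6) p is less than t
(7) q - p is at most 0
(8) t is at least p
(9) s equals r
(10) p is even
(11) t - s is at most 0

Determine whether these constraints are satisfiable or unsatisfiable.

Unsatisfiable

Constraints 2, 6, and 11 give t ≤ s, s ≤ p, p < t. Chaining: t ≤ s ≤ p < t, which forces t < t — impossible.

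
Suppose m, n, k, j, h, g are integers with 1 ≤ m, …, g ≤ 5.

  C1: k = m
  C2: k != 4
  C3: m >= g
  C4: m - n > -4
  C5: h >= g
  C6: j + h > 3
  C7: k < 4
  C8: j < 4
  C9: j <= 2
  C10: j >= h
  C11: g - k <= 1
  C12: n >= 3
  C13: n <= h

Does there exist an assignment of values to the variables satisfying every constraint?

Unsatisfiable

From constraints 12 and 13: h ≥ n and n ≥ 3, so h ≥ 3. From constraints 9 and 10: h ≤ j and j ≤ 2, so h ≤ 2. But 2 < 3, so no value of h works.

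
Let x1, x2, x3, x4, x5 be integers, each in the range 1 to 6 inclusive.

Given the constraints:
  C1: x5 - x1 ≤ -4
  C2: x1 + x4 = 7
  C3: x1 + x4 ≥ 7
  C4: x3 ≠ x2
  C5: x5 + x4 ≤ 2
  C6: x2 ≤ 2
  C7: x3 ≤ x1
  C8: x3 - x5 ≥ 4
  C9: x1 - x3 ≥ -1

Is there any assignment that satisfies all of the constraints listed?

Satisfiable

One satisfying assignment is x1 = 6, x2 = 2, x3 = 6, x4 = 1, x5 = 1.
For the less obvious constraints — constraint 1: x5 - x1 = -5; constraint 2: x1 + x4 = 7 — and the others hold by inspection.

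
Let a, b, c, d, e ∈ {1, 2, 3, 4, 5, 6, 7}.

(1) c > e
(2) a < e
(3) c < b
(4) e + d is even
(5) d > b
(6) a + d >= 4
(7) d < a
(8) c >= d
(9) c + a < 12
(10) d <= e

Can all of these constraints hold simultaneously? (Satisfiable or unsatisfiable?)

Constraints 1, 2, 3, 5, and 7 give c < b, b < d, d < a, a < e, e < c. Chaining: c < b < d < a < e < c, which forces c < c — impossible.

Unsatisfiable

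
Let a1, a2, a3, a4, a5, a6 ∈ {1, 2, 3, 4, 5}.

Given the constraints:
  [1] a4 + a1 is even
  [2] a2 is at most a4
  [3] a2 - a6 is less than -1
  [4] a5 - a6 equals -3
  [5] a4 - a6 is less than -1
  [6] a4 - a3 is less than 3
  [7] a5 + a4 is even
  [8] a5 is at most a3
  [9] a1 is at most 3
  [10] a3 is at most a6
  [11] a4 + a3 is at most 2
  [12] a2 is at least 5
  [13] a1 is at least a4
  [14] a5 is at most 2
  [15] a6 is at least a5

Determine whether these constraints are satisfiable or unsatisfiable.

Unsatisfiable

From constraints 2 and 12: a4 ≥ a2 and a2 ≥ 5, so a4 ≥ 5. From constraints 9 and 13: a4 ≤ a1 and a1 ≤ 3, so a4 ≤ 3. But 3 < 5, so no value of a4 works.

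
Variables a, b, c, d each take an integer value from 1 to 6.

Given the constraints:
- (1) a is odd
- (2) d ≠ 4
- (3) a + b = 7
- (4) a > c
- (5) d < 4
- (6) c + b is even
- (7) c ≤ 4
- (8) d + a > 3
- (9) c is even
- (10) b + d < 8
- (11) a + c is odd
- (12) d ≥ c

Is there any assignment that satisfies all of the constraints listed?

Satisfiable

One satisfying assignment is a = 3, b = 4, c = 2, d = 2.
For the less obvious constraints — constraint 3: a + b = 7; constraint 8: d + a = 5; constraint 10: b + d = 6 — and the others hold by inspection.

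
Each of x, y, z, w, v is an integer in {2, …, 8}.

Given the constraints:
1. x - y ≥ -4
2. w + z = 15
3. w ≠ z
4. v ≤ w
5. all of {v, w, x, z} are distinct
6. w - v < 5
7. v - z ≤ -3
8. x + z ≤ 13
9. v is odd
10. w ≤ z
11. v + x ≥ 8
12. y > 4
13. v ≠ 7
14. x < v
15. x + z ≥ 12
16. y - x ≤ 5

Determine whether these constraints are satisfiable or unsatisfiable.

The assignment x = 4, y = 7, z = 8, w = 7, v = 5 works:
  constraint 1 holds since x - y = -3.
  constraint 2 holds since w + z = 15.
The rest check out directly.

Satisfiable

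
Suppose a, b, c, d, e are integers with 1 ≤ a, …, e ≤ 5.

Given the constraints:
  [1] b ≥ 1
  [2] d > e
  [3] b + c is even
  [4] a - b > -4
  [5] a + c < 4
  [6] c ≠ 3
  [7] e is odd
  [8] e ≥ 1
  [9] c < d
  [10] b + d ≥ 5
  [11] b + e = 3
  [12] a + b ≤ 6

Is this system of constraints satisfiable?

Satisfiable

Take a = 1, b = 2, c = 2, d = 4, e = 1. Then constraint 4: a - b = -1; constraint 5: a + c = 3; constraint 10: b + d = 6, and every other listed constraint is also met.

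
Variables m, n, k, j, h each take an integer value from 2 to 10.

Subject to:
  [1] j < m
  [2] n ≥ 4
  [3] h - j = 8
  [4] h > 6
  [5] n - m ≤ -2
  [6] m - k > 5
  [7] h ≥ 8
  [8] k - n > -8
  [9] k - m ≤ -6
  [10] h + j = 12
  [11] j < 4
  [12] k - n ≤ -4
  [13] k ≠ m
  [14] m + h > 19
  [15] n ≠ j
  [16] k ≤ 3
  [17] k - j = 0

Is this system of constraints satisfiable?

Try m = 10, n = 8, k = 2, j = 2, h = 10.
Check constraint 3: h - j = 8; constraint 5: n - m = -2; constraint 6: m - k = 8. The remaining constraints are straightforward to verify.

Satisfiable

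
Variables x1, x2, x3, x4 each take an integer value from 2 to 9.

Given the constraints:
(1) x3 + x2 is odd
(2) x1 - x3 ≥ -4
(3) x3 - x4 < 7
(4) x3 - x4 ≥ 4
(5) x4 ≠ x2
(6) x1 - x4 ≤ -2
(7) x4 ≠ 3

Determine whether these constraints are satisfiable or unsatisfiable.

Constraints 2, 4, and 6 give x1 − x3 ≥ -4, x3 − x4 ≥ 4, x4 − x1 ≥ 2.
Adding all 3 inequalities: the left sides telescope to 0, and the right sides sum to (-4) + 4 + 2 = 2. So 0 ≥ 2, which is false.

Unsatisfiable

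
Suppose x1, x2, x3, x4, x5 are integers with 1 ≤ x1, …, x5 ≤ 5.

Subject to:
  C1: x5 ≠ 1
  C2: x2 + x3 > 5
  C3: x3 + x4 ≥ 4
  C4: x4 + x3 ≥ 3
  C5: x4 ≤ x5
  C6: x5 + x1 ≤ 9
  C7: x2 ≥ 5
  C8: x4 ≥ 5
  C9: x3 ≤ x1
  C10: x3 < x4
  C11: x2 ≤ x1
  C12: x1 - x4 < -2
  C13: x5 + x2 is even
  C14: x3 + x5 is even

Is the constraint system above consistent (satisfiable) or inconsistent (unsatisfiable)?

Unsatisfiable

From constraints 5 and 8: x5 ≥ x4 ≥ 5. From constraints 7 and 11: x1 ≥ x2 ≥ 5. Hence x5 + x1 ≥ 10. But constraint 6 requires x5 + x1 ≤ 9, and 9 < 10. Contradiction.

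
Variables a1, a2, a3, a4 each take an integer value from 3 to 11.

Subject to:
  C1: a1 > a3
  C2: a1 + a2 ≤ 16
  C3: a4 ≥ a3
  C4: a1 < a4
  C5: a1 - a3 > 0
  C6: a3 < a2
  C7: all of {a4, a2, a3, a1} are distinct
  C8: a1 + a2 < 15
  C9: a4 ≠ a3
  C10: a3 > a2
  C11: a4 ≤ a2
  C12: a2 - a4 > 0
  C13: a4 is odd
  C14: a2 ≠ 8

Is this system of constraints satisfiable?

Constraints 4, 5, 10, and 12 give a3 < a1, a1 < a4, a4 < a2, a2 < a3. Chaining: a3 < a1 < a4 < a2 < a3, which forces a3 < a3 — impossible.

Unsatisfiable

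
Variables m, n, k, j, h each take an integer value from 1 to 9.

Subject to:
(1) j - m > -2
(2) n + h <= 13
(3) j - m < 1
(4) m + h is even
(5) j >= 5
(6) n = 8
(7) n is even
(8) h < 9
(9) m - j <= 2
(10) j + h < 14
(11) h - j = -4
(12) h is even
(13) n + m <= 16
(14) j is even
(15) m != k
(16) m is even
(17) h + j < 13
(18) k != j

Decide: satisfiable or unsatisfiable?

Take m = 8, n = 8, k = 3, j = 8, h = 4. Then constraint 1: j - m = 0; constraint 2: n + h = 12; constraint 3: j - m = 0, and every other listed constraint is also met.

Satisfiable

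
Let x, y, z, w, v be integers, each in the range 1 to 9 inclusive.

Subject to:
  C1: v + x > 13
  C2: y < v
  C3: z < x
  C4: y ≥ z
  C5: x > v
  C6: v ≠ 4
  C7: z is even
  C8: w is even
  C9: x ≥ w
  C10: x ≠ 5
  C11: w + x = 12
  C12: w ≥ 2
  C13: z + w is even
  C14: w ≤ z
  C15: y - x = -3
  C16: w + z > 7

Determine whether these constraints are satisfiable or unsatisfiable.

Satisfiable

Take x = 8, y = 5, z = 4, w = 4, v = 6. Then constraint 1: v + x = 14; constraint 11: w + x = 12, and every other listed constraint is also met.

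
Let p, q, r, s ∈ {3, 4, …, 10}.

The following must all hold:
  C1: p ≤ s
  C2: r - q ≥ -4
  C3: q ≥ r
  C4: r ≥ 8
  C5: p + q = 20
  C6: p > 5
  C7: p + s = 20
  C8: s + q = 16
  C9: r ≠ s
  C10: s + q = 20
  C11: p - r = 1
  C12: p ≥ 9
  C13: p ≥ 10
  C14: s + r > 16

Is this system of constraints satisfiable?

Unsatisfiable

From constraints 1 and 13: s ≥ p ≥ 10. From constraints 3 and 4: q ≥ r ≥ 8. Hence s + q ≥ 18. But constraint 8 requires s + q = 16, and 16 < 18. Contradiction.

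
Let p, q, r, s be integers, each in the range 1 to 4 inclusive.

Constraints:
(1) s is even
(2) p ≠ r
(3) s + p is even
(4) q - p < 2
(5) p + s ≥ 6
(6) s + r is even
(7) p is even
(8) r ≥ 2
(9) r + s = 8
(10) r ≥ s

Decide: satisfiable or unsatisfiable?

Satisfiable

Take p = 2, q = 3, r = 4, s = 4. Then constraint 4: q - p = 1; constraint 5: p + s = 6; constraint 9: r + s = 8, and every other listed constraint is also met.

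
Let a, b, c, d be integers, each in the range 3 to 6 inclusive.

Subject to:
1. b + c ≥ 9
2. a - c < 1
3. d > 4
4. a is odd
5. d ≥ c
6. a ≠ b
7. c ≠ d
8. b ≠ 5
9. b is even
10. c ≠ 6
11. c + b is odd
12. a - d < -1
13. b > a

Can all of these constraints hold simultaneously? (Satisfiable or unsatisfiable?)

The assignment a = 3, b = 6, c = 3, d = 5 works:
  constraint 1 holds since b + c = 9.
  constraint 2 holds since a - c = 0.
  constraint 12 holds since a - d = -2.
The rest check out directly.

Satisfiable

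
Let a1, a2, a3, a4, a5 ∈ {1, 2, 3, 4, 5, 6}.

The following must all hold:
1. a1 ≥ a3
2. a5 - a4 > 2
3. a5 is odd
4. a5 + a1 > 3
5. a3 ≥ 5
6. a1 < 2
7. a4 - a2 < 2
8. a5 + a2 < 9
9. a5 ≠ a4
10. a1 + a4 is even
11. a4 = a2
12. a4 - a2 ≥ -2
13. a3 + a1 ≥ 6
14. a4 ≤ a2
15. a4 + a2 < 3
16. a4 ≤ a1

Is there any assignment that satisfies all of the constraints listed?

Unsatisfiable

From constraints 1 and 5: a1 ≥ a3 and a3 ≥ 5, so a1 ≥ 5. From constraint 6: a1 ≤ 1. But 1 < 5, so no value of a1 works.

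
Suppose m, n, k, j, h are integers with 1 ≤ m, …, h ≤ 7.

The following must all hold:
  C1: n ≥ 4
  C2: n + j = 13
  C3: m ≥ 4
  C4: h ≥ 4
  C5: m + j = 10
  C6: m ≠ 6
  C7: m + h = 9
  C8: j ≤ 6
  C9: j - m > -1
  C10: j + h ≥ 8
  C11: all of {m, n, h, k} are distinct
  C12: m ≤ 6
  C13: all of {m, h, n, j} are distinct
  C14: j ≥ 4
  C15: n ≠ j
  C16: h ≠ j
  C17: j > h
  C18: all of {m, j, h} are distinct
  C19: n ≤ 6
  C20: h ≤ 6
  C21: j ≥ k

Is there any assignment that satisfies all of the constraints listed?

Unsatisfiable

Constraints 1, 3, 4, 8, 12, 14, 19, and 20 confine each of m, h, n, j to the 3 values {4, …, 6}.
Constraint 13 requires all 4 of them to be distinct, but only 3 values are available — impossible by the pigeonhole principle.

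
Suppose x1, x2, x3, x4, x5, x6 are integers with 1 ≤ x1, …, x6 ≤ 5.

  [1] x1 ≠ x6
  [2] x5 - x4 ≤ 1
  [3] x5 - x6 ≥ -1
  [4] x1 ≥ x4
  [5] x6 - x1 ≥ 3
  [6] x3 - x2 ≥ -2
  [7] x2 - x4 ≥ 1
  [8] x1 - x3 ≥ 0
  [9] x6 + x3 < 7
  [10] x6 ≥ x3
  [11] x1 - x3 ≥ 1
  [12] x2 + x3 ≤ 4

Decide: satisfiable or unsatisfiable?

Unsatisfiable

Constraints 2, 3, 5, 6, 7, and 11 give x6 − x1 ≥ 3, x1 − x3 ≥ 1, x3 − x2 ≥ -2, x2 − x4 ≥ 1, x4 − x5 ≥ -1, x5 − x6 ≥ -1.
Adding all 6 inequalities: the left sides telescope to 0, and the right sides sum to 3 + 1 + (-2) + 1 + (-1) + (-1) = 1. So 0 ≥ 1, which is false.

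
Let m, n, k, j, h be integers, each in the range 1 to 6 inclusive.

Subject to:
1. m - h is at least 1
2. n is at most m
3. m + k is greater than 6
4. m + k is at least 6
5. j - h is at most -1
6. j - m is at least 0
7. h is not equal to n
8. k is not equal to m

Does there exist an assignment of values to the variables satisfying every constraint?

Constraints 1, 5, and 6 give h − j ≥ 1, j − m ≥ 0, m − h ≥ 1.
Adding all 3 inequalities: the left sides telescope to 0, and the right sides sum to 1 + 0 + 1 = 2. So 0 ≥ 2, which is false.

Unsatisfiable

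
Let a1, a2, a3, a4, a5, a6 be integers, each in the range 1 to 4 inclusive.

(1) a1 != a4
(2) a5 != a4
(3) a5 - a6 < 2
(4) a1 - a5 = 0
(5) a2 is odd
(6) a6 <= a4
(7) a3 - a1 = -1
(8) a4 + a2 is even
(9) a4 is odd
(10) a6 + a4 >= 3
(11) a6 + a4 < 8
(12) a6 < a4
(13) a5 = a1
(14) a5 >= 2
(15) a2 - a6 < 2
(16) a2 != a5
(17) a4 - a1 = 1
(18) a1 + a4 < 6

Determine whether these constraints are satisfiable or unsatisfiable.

Satisfiable

Try a1 = 2, a2 = 3, a3 = 1, a4 = 3, a5 = 2, a6 = 2.
Check constraint 3: a5 - a6 = 0; constraint 4: a1 - a5 = 0; constraint 7: a3 - a1 = -1. The remaining constraints are straightforward to verify.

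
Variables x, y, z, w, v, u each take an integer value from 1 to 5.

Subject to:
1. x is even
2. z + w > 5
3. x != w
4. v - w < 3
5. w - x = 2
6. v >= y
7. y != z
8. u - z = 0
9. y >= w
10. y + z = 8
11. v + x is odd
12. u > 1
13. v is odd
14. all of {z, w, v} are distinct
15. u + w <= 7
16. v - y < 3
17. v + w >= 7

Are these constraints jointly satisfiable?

Satisfiable

One satisfying assignment is x = 2, y = 5, z = 3, w = 4, v = 5, u = 3.
For the less obvious constraints — constraint 2: z + w = 7; constraint 4: v - w = 1; constraint 5: w - x = 2 — and the others hold by inspection.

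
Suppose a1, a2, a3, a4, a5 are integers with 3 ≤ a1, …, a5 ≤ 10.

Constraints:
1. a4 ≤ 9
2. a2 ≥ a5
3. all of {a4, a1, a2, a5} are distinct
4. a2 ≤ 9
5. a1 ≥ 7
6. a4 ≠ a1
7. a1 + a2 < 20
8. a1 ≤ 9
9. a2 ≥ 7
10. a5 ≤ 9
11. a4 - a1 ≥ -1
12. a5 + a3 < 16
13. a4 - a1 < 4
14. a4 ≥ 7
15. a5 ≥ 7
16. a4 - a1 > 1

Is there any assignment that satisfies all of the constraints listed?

Constraints 1, 4, 5, 8, 9, 10, 14, and 15 confine each of a4, a1, a2, a5 to the 3 values {7, …, 9}.
Constraint 3 requires all 4 of them to be distinct, but only 3 values are available — impossible by the pigeonhole principle.

Unsatisfiable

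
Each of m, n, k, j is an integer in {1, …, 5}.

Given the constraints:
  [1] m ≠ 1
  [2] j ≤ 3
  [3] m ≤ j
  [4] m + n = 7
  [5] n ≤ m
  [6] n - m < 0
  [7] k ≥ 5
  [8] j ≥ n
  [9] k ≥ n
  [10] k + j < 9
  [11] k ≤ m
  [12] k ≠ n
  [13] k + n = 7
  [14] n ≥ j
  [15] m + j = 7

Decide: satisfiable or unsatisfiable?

Unsatisfiable

From constraints 7 and 11: m ≥ k and k ≥ 5, so m ≥ 5. From constraints 2 and 3: m ≤ j and j ≤ 3, so m ≤ 3. But 3 < 5, so no value of m works.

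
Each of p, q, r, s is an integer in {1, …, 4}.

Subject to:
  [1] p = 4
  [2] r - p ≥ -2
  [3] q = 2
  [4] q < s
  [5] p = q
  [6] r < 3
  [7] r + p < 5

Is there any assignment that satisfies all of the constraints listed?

Unsatisfiable

Constraint 1 fixes p = 4 and constraint 3 fixes q = 2, but constraint 5 requires p = q. Since 4 ≠ 2, contradiction.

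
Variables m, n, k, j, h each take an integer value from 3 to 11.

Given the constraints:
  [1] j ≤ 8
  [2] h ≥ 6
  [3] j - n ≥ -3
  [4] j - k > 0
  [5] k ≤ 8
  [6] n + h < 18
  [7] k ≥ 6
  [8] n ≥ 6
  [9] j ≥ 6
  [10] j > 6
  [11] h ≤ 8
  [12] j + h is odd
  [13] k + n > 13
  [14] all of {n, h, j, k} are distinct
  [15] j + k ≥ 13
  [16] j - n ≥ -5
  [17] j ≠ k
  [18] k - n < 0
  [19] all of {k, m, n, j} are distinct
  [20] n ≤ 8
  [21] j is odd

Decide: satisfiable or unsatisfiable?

Unsatisfiable

Constraints 1, 2, 5, 7, 8, 9, 11, and 20 confine each of n, h, j, k to the 3 values {6, …, 8}.
Constraint 14 requires all 4 of them to be distinct, but only 3 values are available — impossible by the pigeonhole principle.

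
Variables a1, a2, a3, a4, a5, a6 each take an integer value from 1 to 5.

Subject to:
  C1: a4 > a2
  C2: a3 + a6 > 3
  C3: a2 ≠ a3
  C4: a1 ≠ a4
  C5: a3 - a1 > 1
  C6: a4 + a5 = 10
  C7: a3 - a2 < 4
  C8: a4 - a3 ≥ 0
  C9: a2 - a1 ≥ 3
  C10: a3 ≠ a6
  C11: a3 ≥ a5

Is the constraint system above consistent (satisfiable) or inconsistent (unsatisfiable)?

Satisfiable

Take a1 = 1, a2 = 4, a3 = 5, a4 = 5, a5 = 5, a6 = 1. Then constraint 2: a3 + a6 = 6; constraint 5: a3 - a1 = 4, and every other listed constraint is also met.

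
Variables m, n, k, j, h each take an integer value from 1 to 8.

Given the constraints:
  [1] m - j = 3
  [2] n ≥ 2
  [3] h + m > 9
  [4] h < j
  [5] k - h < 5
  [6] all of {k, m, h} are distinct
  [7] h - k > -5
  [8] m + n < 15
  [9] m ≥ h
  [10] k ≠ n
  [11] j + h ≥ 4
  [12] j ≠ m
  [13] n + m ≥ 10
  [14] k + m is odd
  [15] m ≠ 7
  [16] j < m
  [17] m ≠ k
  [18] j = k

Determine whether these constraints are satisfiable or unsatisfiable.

One satisfying assignment is m = 8, n = 4, k = 5, j = 5, h = 2.
For the less obvious constraints — constraint 1: m - j = 3; constraint 3: h + m = 10; constraint 5: k - h = 3 — and the others hold by inspection.

Satisfiable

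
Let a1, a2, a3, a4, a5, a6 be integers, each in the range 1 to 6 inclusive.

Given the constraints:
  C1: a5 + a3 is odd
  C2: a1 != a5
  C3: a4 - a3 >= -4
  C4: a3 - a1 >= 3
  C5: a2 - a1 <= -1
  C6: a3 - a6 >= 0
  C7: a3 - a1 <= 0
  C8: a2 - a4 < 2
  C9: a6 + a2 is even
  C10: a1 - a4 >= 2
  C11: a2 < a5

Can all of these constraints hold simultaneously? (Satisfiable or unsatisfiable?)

Unsatisfiable

Constraints 3, 4, and 10 give a1 − a4 ≥ 2, a4 − a3 ≥ -4, a3 − a1 ≥ 3.
Adding all 3 inequalities: the left sides telescope to 0, and the right sides sum to 2 + (-4) + 3 = 1. So 0 ≥ 1, which is false.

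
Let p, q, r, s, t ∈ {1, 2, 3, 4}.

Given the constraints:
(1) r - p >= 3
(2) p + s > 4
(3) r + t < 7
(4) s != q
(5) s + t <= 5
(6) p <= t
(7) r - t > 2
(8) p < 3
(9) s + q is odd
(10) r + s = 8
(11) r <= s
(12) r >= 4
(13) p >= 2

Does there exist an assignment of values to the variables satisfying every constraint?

Unsatisfiable

From constraints 11 and 12: s ≥ r ≥ 4. From constraints 6 and 13: t ≥ p ≥ 2. Hence s + t ≥ 6. But constraint 5 requires s + t ≤ 5, and 5 < 6. Contradiction.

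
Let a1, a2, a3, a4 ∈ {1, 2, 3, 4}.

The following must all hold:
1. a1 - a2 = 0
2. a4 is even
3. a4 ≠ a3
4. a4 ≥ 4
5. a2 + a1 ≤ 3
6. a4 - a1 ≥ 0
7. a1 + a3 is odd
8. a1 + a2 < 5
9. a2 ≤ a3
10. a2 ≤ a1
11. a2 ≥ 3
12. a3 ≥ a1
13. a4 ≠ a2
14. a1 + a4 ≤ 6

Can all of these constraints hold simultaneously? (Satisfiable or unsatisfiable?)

From constraints 10 and 11: a1 ≥ a2 ≥ 3. From constraint 4: a4 ≥ 4. Hence a1 + a4 ≥ 7. But constraint 14 requires a1 + a4 ≤ 6, and 6 < 7. Contradiction.

Unsatisfiable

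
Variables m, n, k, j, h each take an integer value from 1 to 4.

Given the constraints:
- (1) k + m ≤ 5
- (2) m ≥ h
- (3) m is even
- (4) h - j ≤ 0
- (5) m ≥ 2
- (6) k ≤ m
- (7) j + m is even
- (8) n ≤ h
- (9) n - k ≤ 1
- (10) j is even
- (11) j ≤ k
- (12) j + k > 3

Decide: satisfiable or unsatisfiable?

Take m = 2, n = 2, k = 2, j = 2, h = 2. Then constraint 1: k + m = 4; constraint 4: h - j = 0; constraint 9: n - k = 0, and every other listed constraint is also met.

Satisfiable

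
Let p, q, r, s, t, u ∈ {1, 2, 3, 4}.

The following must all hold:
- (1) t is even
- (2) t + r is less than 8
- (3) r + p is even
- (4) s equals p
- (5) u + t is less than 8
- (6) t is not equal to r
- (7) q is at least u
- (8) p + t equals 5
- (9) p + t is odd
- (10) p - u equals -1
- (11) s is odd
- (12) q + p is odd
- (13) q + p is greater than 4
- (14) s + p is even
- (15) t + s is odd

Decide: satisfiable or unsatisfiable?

Satisfiable

Setting (p, q, r, s, t, u) = (3, 4, 3, 3, 2, 4) satisfies everything: constraint 2: t + r = 5; constraint 5: u + t = 6; constraint 8: p + t = 5, and the others follow.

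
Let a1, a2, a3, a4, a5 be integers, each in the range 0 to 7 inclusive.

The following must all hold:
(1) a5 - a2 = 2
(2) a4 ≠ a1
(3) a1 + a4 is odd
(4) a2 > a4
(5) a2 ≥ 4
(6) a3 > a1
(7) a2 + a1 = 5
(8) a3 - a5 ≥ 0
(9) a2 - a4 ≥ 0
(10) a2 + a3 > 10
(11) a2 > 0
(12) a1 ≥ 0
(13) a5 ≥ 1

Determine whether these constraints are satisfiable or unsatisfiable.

Try a1 = 0, a2 = 5, a3 = 7, a4 = 3, a5 = 7.
Check constraint 1: a5 - a2 = 2; constraint 7: a2 + a1 = 5. The remaining constraints are straightforward to verify.

Satisfiable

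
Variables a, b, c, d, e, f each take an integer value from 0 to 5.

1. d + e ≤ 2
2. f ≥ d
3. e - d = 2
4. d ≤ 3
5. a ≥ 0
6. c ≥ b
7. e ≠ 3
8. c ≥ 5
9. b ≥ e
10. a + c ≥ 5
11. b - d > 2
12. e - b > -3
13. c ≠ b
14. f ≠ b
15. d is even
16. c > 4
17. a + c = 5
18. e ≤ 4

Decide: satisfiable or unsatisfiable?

Satisfiable

The assignment a = 0, b = 3, c = 5, d = 0, e = 2, f = 0 works:
  constraint 1 holds since d + e = 2.
  constraint 3 holds since e - d = 2.
  constraint 10 holds since a + c = 5.
The rest check out directly.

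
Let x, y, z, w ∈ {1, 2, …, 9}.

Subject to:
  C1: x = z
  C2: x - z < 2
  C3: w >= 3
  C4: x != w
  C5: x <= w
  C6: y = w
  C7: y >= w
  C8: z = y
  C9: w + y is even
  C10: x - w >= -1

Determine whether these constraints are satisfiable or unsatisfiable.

From constraints 1, 6, and 8, x = z = y = w, so x = w. But constraint 4 says x ≠ w. Contradiction.

Unsatisfiable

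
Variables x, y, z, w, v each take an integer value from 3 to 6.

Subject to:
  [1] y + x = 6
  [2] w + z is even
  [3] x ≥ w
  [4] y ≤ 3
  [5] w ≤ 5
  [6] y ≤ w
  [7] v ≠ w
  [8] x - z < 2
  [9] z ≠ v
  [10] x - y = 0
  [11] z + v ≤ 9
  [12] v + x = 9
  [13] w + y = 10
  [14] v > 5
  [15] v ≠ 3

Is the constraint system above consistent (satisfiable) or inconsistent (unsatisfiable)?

Unsatisfiable

From constraint 5: w ≤ 5. From constraint 4: y ≤ 3. Hence w + y ≤ 8. But constraint 13 requires w + y = 10, and 10 > 8. Contradiction.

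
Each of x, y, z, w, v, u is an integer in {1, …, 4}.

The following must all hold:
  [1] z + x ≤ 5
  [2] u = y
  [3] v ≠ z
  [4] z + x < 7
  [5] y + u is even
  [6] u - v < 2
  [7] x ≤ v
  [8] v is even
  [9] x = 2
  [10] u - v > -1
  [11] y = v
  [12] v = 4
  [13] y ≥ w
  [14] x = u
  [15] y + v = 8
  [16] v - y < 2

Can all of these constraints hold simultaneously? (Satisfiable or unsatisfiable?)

Constraint 9 fixes x = 2 and constraint 12 fixes v = 4. Constraints 2, 11, and 14 give x = u = y = v, so x = v. But 2 ≠ 4 — contradiction.

Unsatisfiable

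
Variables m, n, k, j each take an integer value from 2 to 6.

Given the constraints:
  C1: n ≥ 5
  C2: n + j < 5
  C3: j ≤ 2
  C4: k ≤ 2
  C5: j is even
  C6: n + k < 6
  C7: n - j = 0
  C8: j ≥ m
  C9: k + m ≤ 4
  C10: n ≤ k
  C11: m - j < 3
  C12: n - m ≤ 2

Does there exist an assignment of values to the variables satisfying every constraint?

From constraints 1 and 10: k ≥ n and n ≥ 5, so k ≥ 5. From constraint 4: k ≤ 2. But 2 < 5, so no value of k works.

Unsatisfiable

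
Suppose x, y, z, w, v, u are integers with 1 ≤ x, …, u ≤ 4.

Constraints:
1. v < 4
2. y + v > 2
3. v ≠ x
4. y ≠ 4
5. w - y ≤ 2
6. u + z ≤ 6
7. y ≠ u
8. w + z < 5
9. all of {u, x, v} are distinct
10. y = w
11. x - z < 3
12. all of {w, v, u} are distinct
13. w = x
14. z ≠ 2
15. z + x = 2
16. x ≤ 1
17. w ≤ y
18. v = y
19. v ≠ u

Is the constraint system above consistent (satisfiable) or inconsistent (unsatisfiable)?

Unsatisfiable

From constraints 10, 13, and 18, v = y = w = x, so v = x. But constraint 3 says v ≠ x. Contradiction.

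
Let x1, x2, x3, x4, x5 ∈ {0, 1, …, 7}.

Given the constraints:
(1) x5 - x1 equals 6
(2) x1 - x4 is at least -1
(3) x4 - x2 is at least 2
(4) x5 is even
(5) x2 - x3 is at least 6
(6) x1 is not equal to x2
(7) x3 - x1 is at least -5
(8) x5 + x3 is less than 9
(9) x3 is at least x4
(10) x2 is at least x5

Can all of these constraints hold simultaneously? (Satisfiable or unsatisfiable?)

Unsatisfiable

Constraints 2, 3, 5, and 7 give x3 − x1 ≥ -5, x1 − x4 ≥ -1, x4 − x2 ≥ 2, x2 − x3 ≥ 6.
Adding all 4 inequalities: the left sides telescope to 0, and the right sides sum to (-5) + (-1) + 2 + 6 = 2. So 0 ≥ 2, which is false.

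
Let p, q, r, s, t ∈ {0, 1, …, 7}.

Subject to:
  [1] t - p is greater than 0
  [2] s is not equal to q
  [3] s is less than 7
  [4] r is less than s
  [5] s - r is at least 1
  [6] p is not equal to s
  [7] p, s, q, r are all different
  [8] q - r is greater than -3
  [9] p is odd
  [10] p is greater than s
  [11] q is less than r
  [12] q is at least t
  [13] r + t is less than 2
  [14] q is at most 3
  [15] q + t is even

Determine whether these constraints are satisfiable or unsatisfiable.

Constraints 1, 4, 10, 11, and 12 give q < r, r < s, s < p, p < t, t ≤ q. Chaining: q < r < s < p < t ≤ q, which forces q < q — impossible.

Unsatisfiable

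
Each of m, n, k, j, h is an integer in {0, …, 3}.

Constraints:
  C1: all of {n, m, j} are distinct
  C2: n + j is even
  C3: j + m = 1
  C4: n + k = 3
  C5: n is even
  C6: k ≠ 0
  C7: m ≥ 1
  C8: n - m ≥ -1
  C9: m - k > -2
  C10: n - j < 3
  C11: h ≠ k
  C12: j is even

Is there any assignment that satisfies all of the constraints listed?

Satisfiable

Try m = 1, n = 2, k = 1, j = 0, h = 3.
Check constraint 3: j + m = 1; constraint 4: n + k = 3; constraint 8: n - m = 1. The remaining constraints are straightforward to verify.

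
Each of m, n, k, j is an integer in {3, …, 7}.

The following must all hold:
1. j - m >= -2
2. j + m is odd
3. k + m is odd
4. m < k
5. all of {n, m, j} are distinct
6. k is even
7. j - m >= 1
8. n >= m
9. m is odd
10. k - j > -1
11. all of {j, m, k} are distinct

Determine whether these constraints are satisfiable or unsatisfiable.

Setting (m, n, k, j) = (3, 6, 6, 4) satisfies everything: constraint 1: j - m = 1; constraint 7: j - m = 1; constraint 10: k - j = 2, and the others follow.

Satisfiable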